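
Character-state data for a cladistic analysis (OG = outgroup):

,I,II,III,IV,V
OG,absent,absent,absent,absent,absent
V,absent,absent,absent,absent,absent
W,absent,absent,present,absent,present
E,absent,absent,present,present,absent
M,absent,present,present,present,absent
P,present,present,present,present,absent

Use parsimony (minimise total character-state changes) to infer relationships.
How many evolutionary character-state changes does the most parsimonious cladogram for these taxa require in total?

5

The outgroup has state 'absent' for every character, so 'present' is the derived state throughout.
I (derived state 'present') is unique to P (autapomorphy; uninformative for grouping).
II: derived state 'present' in M and P only — synapomorphy for {M, P}.
Only E, M, P, and W show the derived state 'present' for III, supporting them as a clade.
Only E, M, and P show the derived state 'present' for IV, supporting them as a clade.
V (derived state 'present') is unique to W (autapomorphy; uninformative for grouping).
Most parsimonious ingroup topology: (V,(W,(E,(M,P)))).
Changes per character on this tree: I: 1; II: 1; III: 1; IV: 1; V: 1.
Total = 5.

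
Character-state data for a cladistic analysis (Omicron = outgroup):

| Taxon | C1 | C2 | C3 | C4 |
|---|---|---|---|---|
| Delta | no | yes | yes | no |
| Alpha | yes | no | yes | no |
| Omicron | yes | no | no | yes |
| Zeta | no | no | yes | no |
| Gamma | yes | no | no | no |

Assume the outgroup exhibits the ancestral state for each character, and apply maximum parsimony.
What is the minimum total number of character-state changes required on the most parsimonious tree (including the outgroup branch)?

4

Character polarity is set by the outgroup: the derived state is whichever differs from the outgroup's state, so for C1, C4 the derived state is 'no', and for the remaining characters it is 'yes'.
Only Delta and Zeta show the derived state 'no' for C1, supporting them as a clade.
C2 (derived state 'yes') is unique to Delta (autapomorphy; uninformative for grouping).
C3: derived state 'yes' in Alpha, Delta, and Zeta only — synapomorphy for {Alpha, Delta, Zeta}.
C4 (derived state 'no') is shared by all ingroup taxa — unites the whole ingroup.
Most parsimonious ingroup topology: (((Zeta,Delta),Alpha),Gamma).
Changes per character on this tree: C1: 1; C2: 1; C3: 1; C4: 1.
Total = 4.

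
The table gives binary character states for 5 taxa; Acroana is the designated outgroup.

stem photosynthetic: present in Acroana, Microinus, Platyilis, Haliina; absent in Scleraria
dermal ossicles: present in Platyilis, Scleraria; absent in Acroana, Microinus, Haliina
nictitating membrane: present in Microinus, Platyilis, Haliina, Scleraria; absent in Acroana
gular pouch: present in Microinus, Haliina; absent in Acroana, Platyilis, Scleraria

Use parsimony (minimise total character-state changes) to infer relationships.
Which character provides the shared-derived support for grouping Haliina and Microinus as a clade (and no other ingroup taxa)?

Character polarity is set by the outgroup: the derived state is whichever differs from the outgroup's state, so for stem photosynthetic the derived state is 'absent', and for the remaining characters it is 'present'.
stem photosynthetic (derived state 'absent') is unique to Scleraria (autapomorphy; uninformative for grouping).
Only Platyilis and Scleraria show the derived state 'present' for dermal ossicles, supporting them as a clade.
All ingroup taxa share the derived state 'present' for nictitating membrane; it defines the ingroup but does not resolve relationships within it.
gular pouch: derived state 'present' in Haliina and Microinus only — synapomorphy for {Haliina, Microinus}.
Most parsimonious ingroup topology: ((Microinus,Haliina),(Platyilis,Scleraria)).
The clade {Haliina, Microinus} is supported by gular pouch: its derived state 'present' occurs in exactly those taxa and in no other taxon (including the outgroup).

gular pouch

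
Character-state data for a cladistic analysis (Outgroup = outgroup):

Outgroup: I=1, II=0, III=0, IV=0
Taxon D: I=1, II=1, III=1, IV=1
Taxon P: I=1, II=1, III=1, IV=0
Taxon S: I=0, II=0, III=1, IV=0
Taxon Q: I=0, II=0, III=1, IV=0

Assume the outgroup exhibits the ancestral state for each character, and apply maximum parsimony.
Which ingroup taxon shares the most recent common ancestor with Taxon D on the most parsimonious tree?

Taxon P

Character polarity is set by the outgroup: the derived state is whichever differs from the outgroup's state, so for I the derived state is '0', and for the remaining characters it is '1'.
Only Taxon Q and Taxon S show the derived state '0' for I, supporting them as a clade.
Only Taxon D and Taxon P show the derived state '1' for II, supporting them as a clade.
III (derived state '1') is shared by all ingroup taxa — unites the whole ingroup.
IV: derived state '1' in Taxon D only — an autapomorphy, so it tells us nothing about relationships among taxa.
Most parsimonious ingroup topology: ((Taxon Q,Taxon S),(Taxon P,Taxon D)).
Taxon D and Taxon P form a cherry on this tree, so they are sister taxa.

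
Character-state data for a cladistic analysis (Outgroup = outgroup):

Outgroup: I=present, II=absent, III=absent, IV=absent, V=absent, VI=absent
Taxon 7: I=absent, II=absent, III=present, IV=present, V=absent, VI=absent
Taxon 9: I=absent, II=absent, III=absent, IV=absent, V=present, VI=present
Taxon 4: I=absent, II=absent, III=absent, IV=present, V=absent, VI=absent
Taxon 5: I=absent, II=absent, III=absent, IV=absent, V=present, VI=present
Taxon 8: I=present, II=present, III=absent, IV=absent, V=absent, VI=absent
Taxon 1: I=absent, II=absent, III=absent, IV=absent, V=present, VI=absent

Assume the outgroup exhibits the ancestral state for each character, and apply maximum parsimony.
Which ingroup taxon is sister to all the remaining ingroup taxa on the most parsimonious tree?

Taxon 8

Character polarity is set by the outgroup: the derived state is whichever differs from the outgroup's state, so for I the derived state is 'absent', and for the remaining characters it is 'present'.
Only Taxon 1, Taxon 4, Taxon 5, Taxon 7, and Taxon 9 show the derived state 'absent' for I, supporting them as a clade.
II (derived state 'present') is unique to Taxon 8 (autapomorphy; uninformative for grouping).
III (derived state 'present') is unique to Taxon 7 (autapomorphy; uninformative for grouping).
Only Taxon 4 and Taxon 7 show the derived state 'present' for IV, supporting them as a clade.
V: derived state 'present' in Taxon 1, Taxon 5, and Taxon 9 only — synapomorphy for {Taxon 1, Taxon 5, Taxon 9}.
VI (derived state 'present') is shared by Taxon 5 and Taxon 9 — a synapomorphy uniting that clade.
Most parsimonious ingroup topology: (((Taxon 7,Taxon 4),((Taxon 9,Taxon 5),Taxon 1)),Taxon 8).
Taxon 8 is sister to the clade containing all other ingroup taxa, so it is the earliest-diverging (most basal) ingroup lineage.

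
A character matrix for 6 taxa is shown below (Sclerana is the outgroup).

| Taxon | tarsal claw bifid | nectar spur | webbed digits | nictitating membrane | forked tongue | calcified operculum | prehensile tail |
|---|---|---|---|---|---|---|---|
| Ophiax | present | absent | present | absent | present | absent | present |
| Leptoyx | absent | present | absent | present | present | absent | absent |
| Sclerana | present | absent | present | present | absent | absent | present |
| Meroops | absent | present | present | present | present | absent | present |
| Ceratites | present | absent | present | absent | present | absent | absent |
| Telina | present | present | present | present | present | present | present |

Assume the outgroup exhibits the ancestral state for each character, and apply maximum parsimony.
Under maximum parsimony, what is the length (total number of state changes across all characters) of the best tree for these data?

Character polarity is set by the outgroup: the derived state is whichever differs from the outgroup's state, so for tarsal claw bifid, webbed digits, nictitating membrane, prehensile tail the derived state is 'absent', and for the remaining characters it is 'present'.
Only Leptoyx and Meroops show the derived state 'absent' for tarsal claw bifid, supporting them as a clade.
nectar spur (derived state 'present') is shared by Leptoyx, Meroops, and Telina — a synapomorphy uniting that clade.
webbed digits (derived state 'absent') is unique to Leptoyx (autapomorphy; uninformative for grouping).
nictitating membrane: derived state 'absent' in Ceratites and Ophiax only — synapomorphy for {Ceratites, Ophiax}.
forked tongue (derived state 'present') is shared by all ingroup taxa — unites the whole ingroup.
calcified operculum: derived state 'present' in Telina only — an autapomorphy, so it tells us nothing about relationships among taxa.
prehensile tail groups Ceratites and Leptoyx, which is incompatible with the clades supported by the remaining characters; treating it as convergent (homoplasy) costs fewer steps than any alternative tree.
Most parsimonious ingroup topology: ((Ceratites,Ophiax),((Leptoyx,Meroops),Telina)).
Changes per character on this tree: tarsal claw bifid: 1; nectar spur: 1; webbed digits: 1; nictitating membrane: 1; forked tongue: 1; calcified operculum: 1; prehensile tail: 2.
Total = 8.

8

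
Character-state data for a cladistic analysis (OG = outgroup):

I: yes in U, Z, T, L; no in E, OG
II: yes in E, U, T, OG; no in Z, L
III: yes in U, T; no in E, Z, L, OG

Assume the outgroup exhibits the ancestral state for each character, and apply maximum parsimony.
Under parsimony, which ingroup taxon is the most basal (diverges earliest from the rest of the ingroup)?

E

Character polarity is set by the outgroup: the derived state is whichever differs from the outgroup's state, so for II the derived state is 'no', and for the remaining characters it is 'yes'.
I (derived state 'yes') is shared by L, T, U, and Z — a synapomorphy uniting that clade.
II (derived state 'no') is shared by L and Z — a synapomorphy uniting that clade.
Only T and U show the derived state 'yes' for III, supporting them as a clade.
Most parsimonious ingroup topology: (((T,U),(Z,L)),E).
E is sister to the clade containing all other ingroup taxa, so it is the earliest-diverging (most basal) ingroup lineage.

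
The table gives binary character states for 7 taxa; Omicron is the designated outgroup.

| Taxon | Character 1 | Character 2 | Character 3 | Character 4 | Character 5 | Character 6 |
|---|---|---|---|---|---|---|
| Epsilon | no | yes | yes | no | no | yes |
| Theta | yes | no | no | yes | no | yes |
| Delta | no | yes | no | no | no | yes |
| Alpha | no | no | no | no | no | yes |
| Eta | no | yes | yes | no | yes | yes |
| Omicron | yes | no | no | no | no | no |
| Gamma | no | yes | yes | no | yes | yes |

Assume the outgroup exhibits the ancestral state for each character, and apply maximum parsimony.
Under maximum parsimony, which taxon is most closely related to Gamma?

Character polarity is set by the outgroup: the derived state is whichever differs from the outgroup's state, so for Character 1 the derived state is 'no', and for the remaining characters it is 'yes'.
Character 1 (derived state 'no') is shared by Alpha, Delta, Epsilon, Eta, and Gamma — a synapomorphy uniting that clade.
Character 2: derived state 'yes' in Delta, Epsilon, Eta, and Gamma only — synapomorphy for {Delta, Epsilon, Eta, Gamma}.
Character 3: derived state 'yes' in Epsilon, Eta, and Gamma only — synapomorphy for {Epsilon, Eta, Gamma}.
Character 4 (derived state 'yes') is unique to Theta (autapomorphy; uninformative for grouping).
Character 5: derived state 'yes' in Eta and Gamma only — synapomorphy for {Eta, Gamma}.
Character 6 (derived state 'yes') is shared by all ingroup taxa — unites the whole ingroup.
Most parsimonious ingroup topology: (Theta,((((Eta,Gamma),Epsilon),Delta),Alpha)).
Gamma and Eta form a cherry on this tree, so they are sister taxa.

Eta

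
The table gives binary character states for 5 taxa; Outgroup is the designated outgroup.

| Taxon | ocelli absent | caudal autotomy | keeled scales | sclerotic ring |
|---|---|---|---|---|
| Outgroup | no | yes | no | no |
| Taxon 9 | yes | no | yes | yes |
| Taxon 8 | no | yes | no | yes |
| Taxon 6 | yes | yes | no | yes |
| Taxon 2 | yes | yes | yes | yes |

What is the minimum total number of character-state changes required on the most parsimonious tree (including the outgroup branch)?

4

Character polarity is set by the outgroup: the derived state is whichever differs from the outgroup's state, so for caudal autotomy the derived state is 'no', and for the remaining characters it is 'yes'.
ocelli absent: derived state 'yes' in Taxon 2, Taxon 6, and Taxon 9 only — synapomorphy for {Taxon 2, Taxon 6, Taxon 9}.
caudal autotomy (derived state 'no') is unique to Taxon 9 (autapomorphy; uninformative for grouping).
keeled scales: derived state 'yes' in Taxon 2 and Taxon 9 only — synapomorphy for {Taxon 2, Taxon 9}.
sclerotic ring (derived state 'yes') is shared by all ingroup taxa — unites the whole ingroup.
Most parsimonious ingroup topology: (((Taxon 9,Taxon 2),Taxon 6),Taxon 8).
Changes per character on this tree: ocelli absent: 1; caudal autotomy: 1; keeled scales: 1; sclerotic ring: 1.
Total = 4.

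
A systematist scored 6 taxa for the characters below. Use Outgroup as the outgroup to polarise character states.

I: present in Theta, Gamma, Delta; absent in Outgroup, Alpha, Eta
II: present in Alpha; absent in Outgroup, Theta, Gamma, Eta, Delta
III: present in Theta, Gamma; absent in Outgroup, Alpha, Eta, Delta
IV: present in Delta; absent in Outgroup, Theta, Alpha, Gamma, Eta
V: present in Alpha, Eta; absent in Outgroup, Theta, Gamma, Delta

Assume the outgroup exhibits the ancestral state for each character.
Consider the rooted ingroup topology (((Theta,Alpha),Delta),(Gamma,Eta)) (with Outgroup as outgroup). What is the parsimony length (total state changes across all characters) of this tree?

9

Map each character onto (((Theta,Alpha),Delta),(Gamma,Eta)) (rooted by Outgroup) and count the minimum state changes it requires (Fitch parsimony):
I: 3; II: 1; III: 2; IV: 1; V: 2.
Total tree length = 9.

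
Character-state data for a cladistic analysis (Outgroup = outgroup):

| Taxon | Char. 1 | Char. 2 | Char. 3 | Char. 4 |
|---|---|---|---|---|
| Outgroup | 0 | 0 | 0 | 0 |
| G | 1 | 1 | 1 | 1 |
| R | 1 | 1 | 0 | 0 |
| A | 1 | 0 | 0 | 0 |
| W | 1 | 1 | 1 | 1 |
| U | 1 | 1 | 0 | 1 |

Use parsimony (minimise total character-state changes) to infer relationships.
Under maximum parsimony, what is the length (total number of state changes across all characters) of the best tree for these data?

The outgroup has state '0' for every character, so '1' is the derived state throughout.
All ingroup taxa share the derived state '1' for Char. 1; it defines the ingroup but does not resolve relationships within it.
Char. 2 (derived state '1') is shared by G, R, U, and W — a synapomorphy uniting that clade.
Only G and W show the derived state '1' for Char. 3, supporting them as a clade.
Char. 4 (derived state '1') is shared by G, U, and W — a synapomorphy uniting that clade.
Most parsimonious ingroup topology: ((((G,W),U),R),A).
Changes per character on this tree: Char. 1: 1; Char. 2: 1; Char. 3: 1; Char. 4: 1.
Total = 4.

4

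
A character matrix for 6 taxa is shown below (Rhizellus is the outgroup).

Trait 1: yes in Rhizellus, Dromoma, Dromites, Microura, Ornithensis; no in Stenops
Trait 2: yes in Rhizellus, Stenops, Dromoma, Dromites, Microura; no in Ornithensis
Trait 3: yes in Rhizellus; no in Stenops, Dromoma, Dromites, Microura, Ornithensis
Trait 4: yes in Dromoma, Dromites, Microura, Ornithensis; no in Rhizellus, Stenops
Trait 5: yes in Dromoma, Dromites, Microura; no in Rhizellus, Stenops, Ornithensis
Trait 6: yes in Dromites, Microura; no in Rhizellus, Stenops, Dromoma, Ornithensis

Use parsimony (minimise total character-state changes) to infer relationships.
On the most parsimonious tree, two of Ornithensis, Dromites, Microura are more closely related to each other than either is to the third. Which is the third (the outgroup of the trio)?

Ornithensis

Character polarity is set by the outgroup: the derived state is whichever differs from the outgroup's state, so for Trait 1, Trait 2, Trait 3 the derived state is 'no', and for the remaining characters it is 'yes'.
Trait 1: derived state 'no' in Stenops only — an autapomorphy, so it tells us nothing about relationships among taxa.
Trait 2: derived state 'no' in Ornithensis only — an autapomorphy, so it tells us nothing about relationships among taxa.
Trait 3 (derived state 'no') is shared by all ingroup taxa — unites the whole ingroup.
Trait 4: derived state 'yes' in Dromites, Dromoma, Microura, and Ornithensis only — synapomorphy for {Dromites, Dromoma, Microura, Ornithensis}.
Trait 5: derived state 'yes' in Dromites, Dromoma, and Microura only — synapomorphy for {Dromites, Dromoma, Microura}.
Trait 6 (derived state 'yes') is shared by Dromites and Microura — a synapomorphy uniting that clade.
Most parsimonious ingroup topology: (Stenops,((Dromoma,(Dromites,Microura)),Ornithensis)).
Dromites and Microura share a more recent common ancestor with each other than either does with Ornithensis, so Ornithensis is the least closely related of the three.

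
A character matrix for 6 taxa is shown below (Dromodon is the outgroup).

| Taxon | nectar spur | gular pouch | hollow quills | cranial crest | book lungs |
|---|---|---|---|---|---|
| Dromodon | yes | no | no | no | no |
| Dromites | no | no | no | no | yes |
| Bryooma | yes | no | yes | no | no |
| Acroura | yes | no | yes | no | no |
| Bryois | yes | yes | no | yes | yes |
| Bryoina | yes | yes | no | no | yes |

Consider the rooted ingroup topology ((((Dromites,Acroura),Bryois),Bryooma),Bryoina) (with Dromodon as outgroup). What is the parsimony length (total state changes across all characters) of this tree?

9

Map each character onto ((((Dromites,Acroura),Bryois),Bryooma),Bryoina) (rooted by Dromodon) and count the minimum state changes it requires (Fitch parsimony):
nectar spur: 1; gular pouch: 2; hollow quills: 2; cranial crest: 1; book lungs: 3.
Total tree length = 9.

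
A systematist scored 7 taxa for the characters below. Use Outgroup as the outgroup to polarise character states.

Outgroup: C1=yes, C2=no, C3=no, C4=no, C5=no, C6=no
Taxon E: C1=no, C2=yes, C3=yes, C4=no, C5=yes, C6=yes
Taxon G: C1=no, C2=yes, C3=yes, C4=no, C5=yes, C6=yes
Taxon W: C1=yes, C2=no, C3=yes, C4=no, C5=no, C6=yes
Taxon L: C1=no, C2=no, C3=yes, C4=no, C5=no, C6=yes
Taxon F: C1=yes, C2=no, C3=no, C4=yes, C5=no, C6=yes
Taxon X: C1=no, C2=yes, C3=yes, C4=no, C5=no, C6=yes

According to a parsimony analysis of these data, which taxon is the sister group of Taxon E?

Character polarity is set by the outgroup: the derived state is whichever differs from the outgroup's state, so for C1 the derived state is 'no', and for the remaining characters it is 'yes'.
C1: derived state 'no' in Taxon E, Taxon G, Taxon L, and Taxon X only — synapomorphy for {Taxon E, Taxon G, Taxon L, Taxon X}.
C2: derived state 'yes' in Taxon E, Taxon G, and Taxon X only — synapomorphy for {Taxon E, Taxon G, Taxon X}.
C3 (derived state 'yes') is shared by Taxon E, Taxon G, Taxon L, Taxon W, and Taxon X — a synapomorphy uniting that clade.
C4 (derived state 'yes') is unique to Taxon F (autapomorphy; uninformative for grouping).
Only Taxon E and Taxon G show the derived state 'yes' for C5, supporting them as a clade.
C6 (derived state 'yes') is shared by all ingroup taxa — unites the whole ingroup.
Most parsimonious ingroup topology: (((((Taxon E,Taxon G),Taxon X),Taxon L),Taxon W),Taxon F).
Taxon E and Taxon G form a cherry on this tree, so they are sister taxa.

Taxon G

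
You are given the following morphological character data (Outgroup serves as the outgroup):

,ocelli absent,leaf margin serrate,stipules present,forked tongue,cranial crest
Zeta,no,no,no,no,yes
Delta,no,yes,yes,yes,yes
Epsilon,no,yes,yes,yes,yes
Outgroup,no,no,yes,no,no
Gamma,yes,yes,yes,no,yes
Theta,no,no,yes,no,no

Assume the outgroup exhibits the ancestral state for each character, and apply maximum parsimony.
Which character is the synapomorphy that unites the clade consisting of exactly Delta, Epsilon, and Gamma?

Character polarity is set by the outgroup: the derived state is whichever differs from the outgroup's state, so for stipules present the derived state is 'no', and for the remaining characters it is 'yes'.
ocelli absent: derived state 'yes' in Gamma only — an autapomorphy, so it tells us nothing about relationships among taxa.
leaf margin serrate: derived state 'yes' in Delta, Epsilon, and Gamma only — synapomorphy for {Delta, Epsilon, Gamma}.
stipules present (derived state 'no') is unique to Zeta (autapomorphy; uninformative for grouping).
forked tongue: derived state 'yes' in Delta and Epsilon only — synapomorphy for {Delta, Epsilon}.
Only Delta, Epsilon, Gamma, and Zeta show the derived state 'yes' for cranial crest, supporting them as a clade.
Most parsimonious ingroup topology: ((((Delta,Epsilon),Gamma),Zeta),Theta).
The clade {Delta, Epsilon, Gamma} is supported by leaf margin serrate: its derived state 'yes' occurs in exactly those taxa and in no other taxon (including the outgroup).

leaf margin serrate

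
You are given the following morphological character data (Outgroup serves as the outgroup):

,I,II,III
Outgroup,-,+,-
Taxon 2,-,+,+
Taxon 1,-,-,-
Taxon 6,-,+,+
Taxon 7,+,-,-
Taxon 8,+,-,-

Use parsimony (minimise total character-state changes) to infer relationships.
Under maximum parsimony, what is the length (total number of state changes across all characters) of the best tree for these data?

Character polarity is set by the outgroup: the derived state is whichever differs from the outgroup's state, so for II the derived state is '-', and for the remaining characters it is '+'.
I (derived state '+') is shared by Taxon 7 and Taxon 8 — a synapomorphy uniting that clade.
II: derived state '-' in Taxon 1, Taxon 7, and Taxon 8 only — synapomorphy for {Taxon 1, Taxon 7, Taxon 8}.
Only Taxon 2 and Taxon 6 show the derived state '+' for III, supporting them as a clade.
Most parsimonious ingroup topology: ((Taxon 2,Taxon 6),(Taxon 1,(Taxon 7,Taxon 8))).
Changes per character on this tree: I: 1; II: 1; III: 1.
Total = 3.

3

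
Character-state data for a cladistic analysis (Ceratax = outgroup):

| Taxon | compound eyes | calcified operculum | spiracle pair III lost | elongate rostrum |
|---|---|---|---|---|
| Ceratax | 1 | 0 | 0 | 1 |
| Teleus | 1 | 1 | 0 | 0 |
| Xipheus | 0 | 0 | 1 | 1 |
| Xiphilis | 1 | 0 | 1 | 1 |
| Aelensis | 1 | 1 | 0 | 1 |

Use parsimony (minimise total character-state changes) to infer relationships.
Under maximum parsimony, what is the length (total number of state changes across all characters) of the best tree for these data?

Character polarity is set by the outgroup: the derived state is whichever differs from the outgroup's state, so for compound eyes, elongate rostrum the derived state is '0', and for the remaining characters it is '1'.
compound eyes: derived state '0' in Xipheus only — an autapomorphy, so it tells us nothing about relationships among taxa.
calcified operculum (derived state '1') is shared by Aelensis and Teleus — a synapomorphy uniting that clade.
Only Xipheus and Xiphilis show the derived state '1' for spiracle pair III lost, supporting them as a clade.
elongate rostrum: derived state '0' in Teleus only — an autapomorphy, so it tells us nothing about relationships among taxa.
Most parsimonious ingroup topology: ((Teleus,Aelensis),(Xipheus,Xiphilis)).
Changes per character on this tree: compound eyes: 1; calcified operculum: 1; spiracle pair III lost: 1; elongate rostrum: 1.
Total = 4.

4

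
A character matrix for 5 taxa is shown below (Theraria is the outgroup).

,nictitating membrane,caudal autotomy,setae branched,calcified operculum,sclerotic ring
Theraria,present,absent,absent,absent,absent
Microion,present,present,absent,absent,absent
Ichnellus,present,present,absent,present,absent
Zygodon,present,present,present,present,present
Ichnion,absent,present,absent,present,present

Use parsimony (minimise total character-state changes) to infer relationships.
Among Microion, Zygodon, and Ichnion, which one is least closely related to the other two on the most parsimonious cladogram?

Character polarity is set by the outgroup: the derived state is whichever differs from the outgroup's state, so for nictitating membrane the derived state is 'absent', and for the remaining characters it is 'present'.
nictitating membrane (derived state 'absent') is unique to Ichnion (autapomorphy; uninformative for grouping).
All ingroup taxa share the derived state 'present' for caudal autotomy; it defines the ingroup but does not resolve relationships within it.
setae branched: derived state 'present' in Zygodon only — an autapomorphy, so it tells us nothing about relationships among taxa.
calcified operculum: derived state 'present' in Ichnellus, Ichnion, and Zygodon only — synapomorphy for {Ichnellus, Ichnion, Zygodon}.
sclerotic ring (derived state 'present') is shared by Ichnion and Zygodon — a synapomorphy uniting that clade.
Most parsimonious ingroup topology: (Microion,(Ichnellus,(Zygodon,Ichnion))).
Zygodon and Ichnion share a more recent common ancestor with each other than either does with Microion, so Microion is the least closely related of the three.

Microion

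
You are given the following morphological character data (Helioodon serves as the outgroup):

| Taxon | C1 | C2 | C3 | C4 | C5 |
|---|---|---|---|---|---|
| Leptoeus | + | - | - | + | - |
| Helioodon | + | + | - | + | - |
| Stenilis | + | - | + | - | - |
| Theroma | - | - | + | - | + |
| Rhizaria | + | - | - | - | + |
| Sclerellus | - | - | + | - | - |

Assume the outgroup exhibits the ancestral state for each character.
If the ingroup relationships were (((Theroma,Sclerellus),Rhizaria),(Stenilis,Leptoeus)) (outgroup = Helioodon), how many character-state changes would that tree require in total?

8

Map each character onto (((Theroma,Sclerellus),Rhizaria),(Stenilis,Leptoeus)) (rooted by Helioodon) and count the minimum state changes it requires (Fitch parsimony):
C1: 1; C2: 1; C3: 2; C4: 2; C5: 2.
Total tree length = 8.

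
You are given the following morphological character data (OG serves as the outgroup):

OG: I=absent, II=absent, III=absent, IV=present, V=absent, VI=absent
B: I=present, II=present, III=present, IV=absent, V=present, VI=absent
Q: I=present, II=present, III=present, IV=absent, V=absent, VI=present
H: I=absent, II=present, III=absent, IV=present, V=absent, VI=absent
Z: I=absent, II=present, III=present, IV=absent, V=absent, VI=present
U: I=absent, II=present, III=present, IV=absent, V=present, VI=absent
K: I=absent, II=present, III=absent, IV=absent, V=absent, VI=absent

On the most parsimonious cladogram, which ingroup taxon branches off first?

Character polarity is set by the outgroup: the derived state is whichever differs from the outgroup's state, so for IV the derived state is 'absent', and for the remaining characters it is 'present'.
I (state 'present') occurs in B and Q but conflicts with the nesting implied by the other characters — most parsimoniously interpreted as homoplasy.
All ingroup taxa share the derived state 'present' for II; it defines the ingroup but does not resolve relationships within it.
III: derived state 'present' in B, Q, U, and Z only — synapomorphy for {B, Q, U, Z}.
IV: derived state 'absent' in B, K, Q, U, and Z only — synapomorphy for {B, K, Q, U, Z}.
V (derived state 'present') is shared by B and U — a synapomorphy uniting that clade.
VI (derived state 'present') is shared by Q and Z — a synapomorphy uniting that clade.
Most parsimonious ingroup topology: ((((B,U),(Z,Q)),K),H).
H is sister to the clade containing all other ingroup taxa, so it is the earliest-diverging (most basal) ingroup lineage.

H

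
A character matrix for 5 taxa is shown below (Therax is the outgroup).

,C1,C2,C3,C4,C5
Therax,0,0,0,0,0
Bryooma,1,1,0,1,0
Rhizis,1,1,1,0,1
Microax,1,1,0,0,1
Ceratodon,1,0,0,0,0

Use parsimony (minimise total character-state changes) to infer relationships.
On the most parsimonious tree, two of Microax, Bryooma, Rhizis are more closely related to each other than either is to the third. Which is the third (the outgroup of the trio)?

Bryooma

The outgroup has state '0' for every character, so '1' is the derived state throughout.
C1 (derived state '1') is shared by all ingroup taxa — unites the whole ingroup.
Only Bryooma, Microax, and Rhizis show the derived state '1' for C2, supporting them as a clade.
C3 (derived state '1') is unique to Rhizis (autapomorphy; uninformative for grouping).
C4: derived state '1' in Bryooma only — an autapomorphy, so it tells us nothing about relationships among taxa.
Only Microax and Rhizis show the derived state '1' for C5, supporting them as a clade.
Most parsimonious ingroup topology: ((Bryooma,(Rhizis,Microax)),Ceratodon).
Microax and Rhizis share a more recent common ancestor with each other than either does with Bryooma, so Bryooma is the least closely related of the three.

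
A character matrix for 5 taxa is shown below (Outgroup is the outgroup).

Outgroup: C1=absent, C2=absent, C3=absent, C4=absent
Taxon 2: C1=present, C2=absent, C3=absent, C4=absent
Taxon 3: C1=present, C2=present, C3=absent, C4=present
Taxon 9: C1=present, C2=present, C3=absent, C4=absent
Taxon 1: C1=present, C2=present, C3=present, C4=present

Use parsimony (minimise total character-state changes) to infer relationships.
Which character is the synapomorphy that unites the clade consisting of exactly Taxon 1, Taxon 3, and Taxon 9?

The outgroup has state 'absent' for every character, so 'present' is the derived state throughout.
All ingroup taxa share the derived state 'present' for C1; it defines the ingroup but does not resolve relationships within it.
C2 (derived state 'present') is shared by Taxon 1, Taxon 3, and Taxon 9 — a synapomorphy uniting that clade.
C3: derived state 'present' in Taxon 1 only — an autapomorphy, so it tells us nothing about relationships among taxa.
C4: derived state 'present' in Taxon 1 and Taxon 3 only — synapomorphy for {Taxon 1, Taxon 3}.
Most parsimonious ingroup topology: (Taxon 2,((Taxon 3,Taxon 1),Taxon 9)).
The clade {Taxon 1, Taxon 3, Taxon 9} is supported by C2: its derived state 'present' occurs in exactly those taxa and in no other taxon (including the outgroup).

C2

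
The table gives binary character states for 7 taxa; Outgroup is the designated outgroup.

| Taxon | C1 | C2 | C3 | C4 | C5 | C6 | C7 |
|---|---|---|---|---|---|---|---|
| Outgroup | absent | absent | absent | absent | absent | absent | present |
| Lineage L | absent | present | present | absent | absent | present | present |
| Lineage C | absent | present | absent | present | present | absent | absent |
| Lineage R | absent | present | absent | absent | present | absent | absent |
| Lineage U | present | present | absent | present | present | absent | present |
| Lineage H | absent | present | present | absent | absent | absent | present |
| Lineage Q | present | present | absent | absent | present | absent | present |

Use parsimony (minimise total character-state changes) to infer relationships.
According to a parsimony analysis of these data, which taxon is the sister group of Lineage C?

Character polarity is set by the outgroup: the derived state is whichever differs from the outgroup's state, so for C7 the derived state is 'absent', and for the remaining characters it is 'present'.
Only Lineage Q and Lineage U show the derived state 'present' for C1, supporting them as a clade.
All ingroup taxa share the derived state 'present' for C2; it defines the ingroup but does not resolve relationships within it.
Only Lineage H and Lineage L show the derived state 'present' for C3, supporting them as a clade.
C4 (state 'present') occurs in Lineage C and Lineage U but conflicts with the nesting implied by the other characters — most parsimoniously interpreted as homoplasy.
C5: derived state 'present' in Lineage C, Lineage Q, Lineage R, and Lineage U only — synapomorphy for {Lineage C, Lineage Q, Lineage R, Lineage U}.
C6: derived state 'present' in Lineage L only — an autapomorphy, so it tells us nothing about relationships among taxa.
C7 (derived state 'absent') is shared by Lineage C and Lineage R — a synapomorphy uniting that clade.
Most parsimonious ingroup topology: ((Lineage L,Lineage H),((Lineage C,Lineage R),(Lineage U,Lineage Q))).
Lineage C and Lineage R form a cherry on this tree, so they are sister taxa.

Lineage R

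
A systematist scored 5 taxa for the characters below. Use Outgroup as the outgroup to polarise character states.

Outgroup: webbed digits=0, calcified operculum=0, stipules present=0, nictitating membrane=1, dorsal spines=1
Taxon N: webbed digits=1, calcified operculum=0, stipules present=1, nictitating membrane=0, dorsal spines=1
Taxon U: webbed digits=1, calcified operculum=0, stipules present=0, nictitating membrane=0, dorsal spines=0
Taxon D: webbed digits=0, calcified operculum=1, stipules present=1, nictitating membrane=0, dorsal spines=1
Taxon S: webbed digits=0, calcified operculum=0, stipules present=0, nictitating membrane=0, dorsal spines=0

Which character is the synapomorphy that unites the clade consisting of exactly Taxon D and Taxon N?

stipules present

Character polarity is set by the outgroup: the derived state is whichever differs from the outgroup's state, so for nictitating membrane, dorsal spines the derived state is '0', and for the remaining characters it is '1'.
webbed digits (state '1') occurs in Taxon N and Taxon U but conflicts with the nesting implied by the other characters — most parsimoniously interpreted as homoplasy.
calcified operculum: derived state '1' in Taxon D only — an autapomorphy, so it tells us nothing about relationships among taxa.
Only Taxon D and Taxon N show the derived state '1' for stipules present, supporting them as a clade.
nictitating membrane (derived state '0') is shared by all ingroup taxa — unites the whole ingroup.
dorsal spines (derived state '0') is shared by Taxon S and Taxon U — a synapomorphy uniting that clade.
Most parsimonious ingroup topology: ((Taxon N,Taxon D),(Taxon U,Taxon S)).
The clade {Taxon D, Taxon N} is supported by stipules present: its derived state '1' occurs in exactly those taxa and in no other taxon (including the outgroup).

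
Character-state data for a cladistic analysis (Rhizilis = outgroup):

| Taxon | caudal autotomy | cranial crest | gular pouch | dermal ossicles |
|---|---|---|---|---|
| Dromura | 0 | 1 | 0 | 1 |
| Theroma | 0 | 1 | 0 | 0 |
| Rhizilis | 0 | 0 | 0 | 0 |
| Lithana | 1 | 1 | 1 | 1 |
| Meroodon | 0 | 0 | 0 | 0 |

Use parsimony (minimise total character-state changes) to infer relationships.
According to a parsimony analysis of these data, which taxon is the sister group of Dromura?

The outgroup has state '0' for every character, so '1' is the derived state throughout.
caudal autotomy: derived state '1' in Lithana only — an autapomorphy, so it tells us nothing about relationships among taxa.
Only Dromura, Lithana, and Theroma show the derived state '1' for cranial crest, supporting them as a clade.
gular pouch (derived state '1') is unique to Lithana (autapomorphy; uninformative for grouping).
dermal ossicles (derived state '1') is shared by Dromura and Lithana — a synapomorphy uniting that clade.
Most parsimonious ingroup topology: (Meroodon,(Theroma,(Dromura,Lithana))).
Dromura and Lithana form a cherry on this tree, so they are sister taxa.

Lithana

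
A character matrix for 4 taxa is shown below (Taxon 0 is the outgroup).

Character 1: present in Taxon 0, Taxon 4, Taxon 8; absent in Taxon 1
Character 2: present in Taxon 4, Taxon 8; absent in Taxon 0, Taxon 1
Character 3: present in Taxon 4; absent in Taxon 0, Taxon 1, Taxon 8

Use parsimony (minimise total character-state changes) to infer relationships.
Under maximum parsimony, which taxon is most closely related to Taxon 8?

Taxon 4

Character polarity is set by the outgroup: the derived state is whichever differs from the outgroup's state, so for Character 1 the derived state is 'absent', and for the remaining characters it is 'present'.
Character 1 (derived state 'absent') is unique to Taxon 1 (autapomorphy; uninformative for grouping).
Character 2 (derived state 'present') is shared by Taxon 4 and Taxon 8 — a synapomorphy uniting that clade.
Character 3: derived state 'present' in Taxon 4 only — an autapomorphy, so it tells us nothing about relationships among taxa.
Most parsimonious ingroup topology: (Taxon 1,(Taxon 4,Taxon 8)).
Taxon 8 and Taxon 4 form a cherry on this tree, so they are sister taxa.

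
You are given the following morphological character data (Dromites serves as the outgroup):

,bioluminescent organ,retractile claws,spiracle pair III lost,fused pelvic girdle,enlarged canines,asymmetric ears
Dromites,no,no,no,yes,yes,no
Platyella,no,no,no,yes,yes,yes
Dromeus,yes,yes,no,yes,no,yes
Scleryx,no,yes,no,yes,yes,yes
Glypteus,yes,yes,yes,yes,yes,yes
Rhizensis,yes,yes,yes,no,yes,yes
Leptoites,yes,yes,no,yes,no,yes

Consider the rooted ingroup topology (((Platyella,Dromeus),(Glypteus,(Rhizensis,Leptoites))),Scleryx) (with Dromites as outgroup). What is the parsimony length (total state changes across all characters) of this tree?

10

Map each character onto (((Platyella,Dromeus),(Glypteus,(Rhizensis,Leptoites))),Scleryx) (rooted by Dromites) and count the minimum state changes it requires (Fitch parsimony):
bioluminescent organ: 2; retractile claws: 2; spiracle pair III lost: 2; fused pelvic girdle: 1; enlarged canines: 2; asymmetric ears: 1.
Total tree length = 10.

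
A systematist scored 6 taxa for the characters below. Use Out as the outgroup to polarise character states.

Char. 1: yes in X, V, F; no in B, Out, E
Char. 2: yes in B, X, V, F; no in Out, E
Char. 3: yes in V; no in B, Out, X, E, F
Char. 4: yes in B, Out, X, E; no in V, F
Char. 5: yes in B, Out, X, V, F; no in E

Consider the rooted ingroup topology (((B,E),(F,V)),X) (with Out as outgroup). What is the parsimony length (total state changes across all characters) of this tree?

Map each character onto (((B,E),(F,V)),X) (rooted by Out) and count the minimum state changes it requires (Fitch parsimony):
Char. 1: 2; Char. 2: 2; Char. 3: 1; Char. 4: 1; Char. 5: 1.
Total tree length = 7.

7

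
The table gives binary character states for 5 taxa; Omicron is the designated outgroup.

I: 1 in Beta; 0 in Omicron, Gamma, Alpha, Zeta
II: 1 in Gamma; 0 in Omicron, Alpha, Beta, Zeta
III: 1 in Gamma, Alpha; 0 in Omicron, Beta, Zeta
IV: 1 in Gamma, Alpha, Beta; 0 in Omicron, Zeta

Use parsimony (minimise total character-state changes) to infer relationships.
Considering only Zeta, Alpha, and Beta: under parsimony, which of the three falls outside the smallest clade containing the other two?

The outgroup has state '0' for every character, so '1' is the derived state throughout.
I (derived state '1') is unique to Beta (autapomorphy; uninformative for grouping).
II: derived state '1' in Gamma only — an autapomorphy, so it tells us nothing about relationships among taxa.
III: derived state '1' in Alpha and Gamma only — synapomorphy for {Alpha, Gamma}.
IV: derived state '1' in Alpha, Beta, and Gamma only — synapomorphy for {Alpha, Beta, Gamma}.
Most parsimonious ingroup topology: (((Gamma,Alpha),Beta),Zeta).
Beta and Alpha share a more recent common ancestor with each other than either does with Zeta, so Zeta is the least closely related of the three.

Zeta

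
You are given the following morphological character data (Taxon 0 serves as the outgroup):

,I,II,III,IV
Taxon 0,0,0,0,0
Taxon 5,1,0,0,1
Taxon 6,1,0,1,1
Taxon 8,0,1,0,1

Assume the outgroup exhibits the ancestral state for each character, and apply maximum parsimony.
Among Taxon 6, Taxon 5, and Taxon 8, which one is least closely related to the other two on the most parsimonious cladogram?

Taxon 8

The outgroup has state '0' for every character, so '1' is the derived state throughout.
I: derived state '1' in Taxon 5 and Taxon 6 only — synapomorphy for {Taxon 5, Taxon 6}.
II (derived state '1') is unique to Taxon 8 (autapomorphy; uninformative for grouping).
III (derived state '1') is unique to Taxon 6 (autapomorphy; uninformative for grouping).
All ingroup taxa share the derived state '1' for IV; it defines the ingroup but does not resolve relationships within it.
Most parsimonious ingroup topology: ((Taxon 5,Taxon 6),Taxon 8).
Taxon 5 and Taxon 6 share a more recent common ancestor with each other than either does with Taxon 8, so Taxon 8 is the least closely related of the three.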